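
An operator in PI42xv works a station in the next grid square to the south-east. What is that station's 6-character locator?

PI52au

Longitude subsquare x = 23; +1 → 24, wraps to 0 = a, carry into square.
Longitude square 4; +1 → 5.
Latitude subsquare v = 21; −1 → 20 = u.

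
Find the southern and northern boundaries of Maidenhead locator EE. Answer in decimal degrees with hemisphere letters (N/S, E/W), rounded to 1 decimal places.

Field E=4, E=4: +4·20° lon, +4·10° lat → SW at lon -100°, lat -50°.
Cell spans 20° lon × 10° lat.
south 50.0° S, north 40.0° S.

50.0° S, 40.0° S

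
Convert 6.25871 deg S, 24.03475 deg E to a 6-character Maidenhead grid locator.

Shift to the Maidenhead origin (180°W, 90°S): lon 204.0348, lat 83.7413.
Field (20°×10°, letters A–R): 204.0348/20 → 10 → K, 83.7413/10 → 8 → I; chars KI.
Square (2°×1°, digits 0–9): 4.0348/2 → 2, 3.7413/1 → 3; chars 23.
Subsquare (5′×2.5′, letters a–x): 0.0348/0.0833333 → 0 → a, 0.7413/0.0416667 → 17 → r; chars ar.

KI23ar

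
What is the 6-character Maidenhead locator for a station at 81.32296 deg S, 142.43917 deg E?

QA18fq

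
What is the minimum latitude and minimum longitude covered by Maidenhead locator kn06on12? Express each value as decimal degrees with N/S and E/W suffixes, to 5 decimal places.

46.55000° N, 21.17500° E

Field K=10, N=13: +10·20° lon, +13·10° lat → SW at lon 20°, lat 40°.
Square 0, 6: +0·2° lon, +6·1° lat → SW at lon 20°, lat 46°.
Subsquare o=14, n=13: +14·0.0833333° lon, +13·0.0416667° lat → SW at lon 21.1667°, lat 46.5417°.
Extended square 1, 2: +1·0.00833333° lon, +2·0.00416667° lat → SW at lon 21.175°, lat 46.55°.
latitude 46.55000° N, longitude 21.17500° E.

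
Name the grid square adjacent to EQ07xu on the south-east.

Longitude subsquare x = 23; +1 → 24, wraps to 0 = a, carry into square.
Longitude square 0; +1 → 1.
Latitude subsquare u = 20; −1 → 19 = t.

EQ17at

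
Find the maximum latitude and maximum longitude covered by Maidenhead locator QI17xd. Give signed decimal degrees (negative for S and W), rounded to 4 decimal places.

-2.8333, 144.0000

Field Q=16, I=8: +16·20° lon, +8·10° lat → SW at lon 140°, lat -10°.
Square 1, 7: +1·2° lon, +7·1° lat → SW at lon 142°, lat -3°.
Subsquare x=23, d=3: +23·0.0833333° lon, +3·0.0416667° lat → SW at lon 143.917°, lat -2.875°.
Cell spans 0.0833333° lon × 0.0416667° lat. NE corner is SW corner plus one full cell.
latitude -2.8333, longitude 144.0000.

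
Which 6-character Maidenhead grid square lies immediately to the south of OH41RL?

OH41rk

Latitude subsquare l = 11; −1 → 10 = k.
The longitude characters are unchanged.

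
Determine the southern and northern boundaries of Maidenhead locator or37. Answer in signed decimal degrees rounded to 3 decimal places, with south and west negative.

Field O=14, R=17: +14·20° lon, +17·10° lat → SW at lon 100°, lat 80°.
Square 3, 7: +3·2° lon, +7·1° lat → SW at lon 106°, lat 87°.
Cell spans 2° lon × 1° lat.
south 87.000, north 88.000.

87.000, 88.000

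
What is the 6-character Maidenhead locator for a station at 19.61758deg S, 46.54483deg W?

GH60rj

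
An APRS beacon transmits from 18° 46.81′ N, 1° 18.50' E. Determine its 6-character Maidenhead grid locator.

JK08ps

Offset from 180°W / 90°S: lon 181.3083°, lat 108.7802°.
Field: lon ⌊181.3083/20⌋ = 9 → J; lat ⌊108.7802/10⌋ = 10 → K.
Square: lon ⌊1.3083/2⌋ = 0; lat ⌊8.7802/1⌋ = 8.
Subsquare: lon ⌊1.3083/0.0833333⌋ = 15 → p; lat ⌊0.7802/0.0416667⌋ = 18 → s.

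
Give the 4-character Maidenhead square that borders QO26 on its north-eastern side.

Longitude square 2; +1 → 3.
Latitude square 6; +1 → 7.

QO37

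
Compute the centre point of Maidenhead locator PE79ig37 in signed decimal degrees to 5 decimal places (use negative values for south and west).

-40.71875, 134.69583

Field P=15, E=4: +15·20° lon, +4·10° lat → SW at lon 120°, lat -50°.
Square 7, 9: +7·2° lon, +9·1° lat → SW at lon 134°, lat -41°.
Subsquare i=8, g=6: +8·0.0833333° lon, +6·0.0416667° lat → SW at lon 134.667°, lat -40.75°.
Extended square 3, 7: +3·0.00833333° lon, +7·0.00416667° lat → SW at lon 134.692°, lat -40.7208°.
Cell spans 0.00833333° lon × 0.00416667° lat. Centre is SW corner plus half of each.
latitude -40.71875, longitude 134.69583.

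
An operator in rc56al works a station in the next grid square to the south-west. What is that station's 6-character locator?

Longitude subsquare a = 0; −1 → -1, wraps to 23 = x, carry into square.
Longitude square 5; −1 → 4.
Latitude subsquare l = 11; −1 → 10 = k.

RC46xk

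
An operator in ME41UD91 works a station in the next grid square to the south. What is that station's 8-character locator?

ME41ud90

Latitude extended square 1; −1 → 0.
The longitude characters are unchanged.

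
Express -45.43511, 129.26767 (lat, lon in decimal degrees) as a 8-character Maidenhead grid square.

PE44pn25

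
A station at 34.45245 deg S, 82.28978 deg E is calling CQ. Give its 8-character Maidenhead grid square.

NF15dn41

Shift to the Maidenhead origin (180°W, 90°S): lon 262.28978, lat 55.54755.
Field: lon ⌊262.28978/20⌋ = 13 → N; lat ⌊55.54755/10⌋ = 5 → F.
Square: lon ⌊2.28978/2⌋ = 1; lat ⌊5.54755/1⌋ = 5.
Subsquare: lon ⌊0.28978/0.0833333⌋ = 3 → d; lat ⌊0.54755/0.0416667⌋ = 13 → n.
Extended square: lon ⌊0.03978/0.00833333⌋ = 4; lat ⌊0.00588/0.00416667⌋ = 1.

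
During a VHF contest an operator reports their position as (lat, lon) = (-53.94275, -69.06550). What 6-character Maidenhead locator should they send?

Shift to the Maidenhead origin (180°W, 90°S): lon 110.9345, lat 36.0573.
Field: 110.9345/20 → 5 → F, 36.0573/10 → 3 → D; chars FD.
Square: 10.9345/2 → 5, 6.0573/1 → 6; chars 56.
Subsquare: 0.9345/0.0833333 → 11 → l, 0.0573/0.0416667 → 1 → b; chars lb.

FD56lb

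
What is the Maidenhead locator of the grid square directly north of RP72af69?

Latitude extended square 9; +1 → 10, wraps to 0, carry into subsquare.
Latitude subsquare f = 5; +1 → 6 = g.
The longitude characters are unchanged.

RP72ag60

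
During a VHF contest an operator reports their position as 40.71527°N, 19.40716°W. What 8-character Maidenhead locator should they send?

IN00hr11

Add 180° to longitude and 90° to latitude: 160.59284, 130.71527.
Field: lon ⌊160.59284/20⌋ = 8 → I; lat ⌊130.71527/10⌋ = 13 → N.
Square: lon ⌊0.59284/2⌋ = 0; lat ⌊0.71527/1⌋ = 0.
Subsquare: lon ⌊0.59284/0.0833333⌋ = 7 → h; lat ⌊0.71527/0.0416667⌋ = 17 → r.
Extended square: lon ⌊0.00951/0.00833333⌋ = 1; lat ⌊0.00694/0.00416667⌋ = 1.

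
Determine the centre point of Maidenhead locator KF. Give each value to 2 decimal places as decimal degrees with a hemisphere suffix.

Field K=10, F=5: +10·20° lon, +5·10° lat → SW at lon 20°, lat -40°.
Cell spans 20° lon × 10° lat. Centre is SW corner plus half of each.
latitude 35.00° S, longitude 30.00° E.

35.00° S, 30.00° E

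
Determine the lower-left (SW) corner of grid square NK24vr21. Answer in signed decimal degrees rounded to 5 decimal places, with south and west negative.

14.71250, 85.76667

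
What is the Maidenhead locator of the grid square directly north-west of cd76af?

CD66xg

Longitude subsquare a = 0; −1 → -1, wraps to 23 = x, carry into square.
Longitude square 7; −1 → 6.
Latitude subsquare f = 5; +1 → 6 = g.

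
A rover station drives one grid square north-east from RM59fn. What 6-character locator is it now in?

Longitude subsquare f = 5; +1 → 6 = g.
Latitude subsquare n = 13; +1 → 14 = o.

RM59go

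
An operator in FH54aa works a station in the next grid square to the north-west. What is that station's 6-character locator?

Longitude subsquare a = 0; −1 → -1, wraps to 23 = x, carry into square.
Longitude square 5; −1 → 4.
Latitude subsquare a = 0; +1 → 1 = b.

FH44xb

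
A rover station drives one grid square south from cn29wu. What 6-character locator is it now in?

CN29wt

Latitude subsquare u = 20; −1 → 19 = t.
The longitude characters are unchanged.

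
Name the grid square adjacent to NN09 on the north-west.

MO90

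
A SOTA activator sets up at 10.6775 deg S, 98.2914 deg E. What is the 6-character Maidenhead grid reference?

NH99dh

Add 180° to longitude and 90° to latitude: 278.2914, 79.3225.
Field: lon ⌊278.2914/20⌋ = 13 → N; lat ⌊79.3225/10⌋ = 7 → H.
Square: lon ⌊18.2914/2⌋ = 9; lat ⌊9.3225/1⌋ = 9.
Subsquare: lon ⌊0.2914/0.0833333⌋ = 3 → d; lat ⌊0.3225/0.0416667⌋ = 7 → h.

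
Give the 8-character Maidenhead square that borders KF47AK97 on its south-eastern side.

KF47bk06

Longitude extended square 9; +1 → 10, wraps to 0, carry into subsquare.
Longitude subsquare a = 0; +1 → 1 = b.
Latitude extended square 7; −1 → 6.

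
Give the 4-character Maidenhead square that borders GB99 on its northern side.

Latitude square 9; +1 → 10, wraps to 0, carry into field.
Latitude field B = 1; +1 → 2 = C.
The longitude characters are unchanged.

GC90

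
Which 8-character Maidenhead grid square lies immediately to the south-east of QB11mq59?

QB11mq68

Longitude extended square 5; +1 → 6.
Latitude extended square 9; −1 → 8.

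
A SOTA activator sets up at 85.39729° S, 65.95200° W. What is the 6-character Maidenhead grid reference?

FA74ao

Offset from 180°W / 90°S: lon 114.0480°, lat 4.6027°.
Field: 114.0480/20 → 5 → F, 4.6027/10 → 0 → A; chars FA.
Square: 14.0480/2 → 7, 4.6027/1 → 4; chars 74.
Subsquare: 0.0480/0.0833333 → 0 → a, 0.6027/0.0416667 → 14 → o; chars ao.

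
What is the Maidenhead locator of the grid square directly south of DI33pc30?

Latitude extended square 0; −1 → -1, wraps to 9, carry into subsquare.
Latitude subsquare c = 2; −1 → 1 = b.
The longitude characters are unchanged.

DI33pb39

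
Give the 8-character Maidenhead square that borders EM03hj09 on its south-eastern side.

Longitude extended square 0; +1 → 1.
Latitude extended square 9; −1 → 8.

EM03hj18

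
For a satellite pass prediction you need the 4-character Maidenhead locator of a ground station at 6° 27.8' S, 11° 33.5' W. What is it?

Add 180° to longitude and 90° to latitude: 168.44, 83.54.
Field: 168.44/20 → 8 → I, 83.54/10 → 8 → I; chars II.
Square: 8.44/2 → 4, 3.54/1 → 3; chars 43.

II43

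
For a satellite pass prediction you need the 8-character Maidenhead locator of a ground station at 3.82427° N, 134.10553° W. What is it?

Shift to the Maidenhead origin (180°W, 90°S): lon 45.89447, lat 93.82427.
Field: 45.89447/20 → 2 → C, 93.82427/10 → 9 → J; chars CJ.
Square: 5.89447/2 → 2, 3.82427/1 → 3; chars 23.
Subsquare: 1.89447/0.0833333 → 22 → w, 0.82427/0.0416667 → 19 → t; chars wt.
Extended square: 0.06114/0.00833333 → 7, 0.03260/0.00416667 → 7; chars 77.

CJ23wt77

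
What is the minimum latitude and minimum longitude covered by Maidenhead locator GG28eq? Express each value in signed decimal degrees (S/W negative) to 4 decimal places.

-21.3333, -55.6667

Field G=6, G=6: +6·20° lon, +6·10° lat → SW at lon -60°, lat -30°.
Square 2, 8: +2·2° lon, +8·1° lat → SW at lon -56°, lat -22°.
Subsquare e=4, q=16: +4·0.0833333° lon, +16·0.0416667° lat → SW at lon -55.6667°, lat -21.3333°.
latitude -21.3333, longitude -55.6667.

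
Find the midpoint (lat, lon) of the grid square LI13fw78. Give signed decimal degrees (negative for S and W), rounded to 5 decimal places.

-6.04792, 42.47917

Field L=11, I=8: +11·20° lon, +8·10° lat → SW at lon 40°, lat -10°.
Square 1, 3: +1·2° lon, +3·1° lat → SW at lon 42°, lat -7°.
Subsquare f=5, w=22: +5·0.0833333° lon, +22·0.0416667° lat → SW at lon 42.4167°, lat -6.08333°.
Extended square 7, 8: +7·0.00833333° lon, +8·0.00416667° lat → SW at lon 42.475°, lat -6.05°.
Cell spans 0.00833333° lon × 0.00416667° lat. Centre is SW corner plus half of each.
latitude -6.04792, longitude 42.47917.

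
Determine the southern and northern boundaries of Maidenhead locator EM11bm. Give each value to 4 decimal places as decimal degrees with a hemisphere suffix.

31.5000° N, 31.5417° N

Field E=4, M=12: +4·20° lon, +12·10° lat → SW at lon -100°, lat 30°.
Square 1, 1: +1·2° lon, +1·1° lat → SW at lon -98°, lat 31°.
Subsquare b=1, m=12: +1·0.0833333° lon, +12·0.0416667° lat → SW at lon -97.9167°, lat 31.5°.
Cell spans 0.0833333° lon × 0.0416667° lat.
south 31.5000° N, north 31.5417° N.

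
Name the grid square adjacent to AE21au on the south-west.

AE11xt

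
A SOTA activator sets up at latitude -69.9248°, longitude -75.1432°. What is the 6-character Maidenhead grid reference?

Offset from 180°W / 90°S: lon 104.8568°, lat 20.0752°.
Field: 104.8568/20 → 5 → F, 20.0752/10 → 2 → C; chars FC.
Square: 4.8568/2 → 2, 0.0752/1 → 0; chars 20.
Subsquare: 0.8568/0.0833333 → 10 → k, 0.0752/0.0416667 → 1 → b; chars kb.

FC20kb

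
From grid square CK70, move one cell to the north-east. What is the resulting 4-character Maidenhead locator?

Longitude square 7; +1 → 8.
Latitude square 0; +1 → 1.

CK81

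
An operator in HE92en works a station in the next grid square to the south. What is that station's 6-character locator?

Latitude subsquare n = 13; −1 → 12 = m.
The longitude characters are unchanged.

HE92em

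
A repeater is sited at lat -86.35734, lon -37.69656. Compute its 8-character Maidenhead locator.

Add 180° to longitude and 90° to latitude: 142.30344, 3.64266.
Field (20°×10°, letters A–R): 142.30344/20 → 7 → H, 3.64266/10 → 0 → A; chars HA.
Square (2°×1°, digits 0–9): 2.30344/2 → 1, 3.64266/1 → 3; chars 13.
Subsquare (5′×2.5′, letters a–x): 0.30344/0.0833333 → 3 → d, 0.64266/0.0416667 → 15 → p; chars dp.
Extended square (30″×15″, digits 0–9): 0.05344/0.00833333 → 6, 0.01766/0.00416667 → 4; chars 64.

HA13dp64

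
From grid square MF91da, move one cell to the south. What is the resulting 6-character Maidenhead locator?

Latitude subsquare a = 0; −1 → -1, wraps to 23 = x, carry into square.
Latitude square 1; −1 → 0.
The longitude characters are unchanged.

MF90dx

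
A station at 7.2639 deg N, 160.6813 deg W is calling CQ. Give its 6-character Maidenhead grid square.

Shift to the Maidenhead origin (180°W, 90°S): lon 19.3187, lat 97.2639.
Field: lon ⌊19.3187/20⌋ = 0 → A; lat ⌊97.2639/10⌋ = 9 → J.
Square: lon ⌊19.3187/2⌋ = 9; lat ⌊7.2639/1⌋ = 7.
Subsquare: lon ⌊1.3187/0.0833333⌋ = 15 → p; lat ⌊0.2639/0.0416667⌋ = 6 → g.

AJ97pg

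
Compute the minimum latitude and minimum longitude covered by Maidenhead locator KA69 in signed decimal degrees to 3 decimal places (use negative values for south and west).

-81.000, 32.000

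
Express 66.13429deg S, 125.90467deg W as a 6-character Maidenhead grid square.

CC73bu

Shift to the Maidenhead origin (180°W, 90°S): lon 54.0953, lat 23.8657.
Field (20°×10°, letters A–R): 54.0953/20 → 2 → C, 23.8657/10 → 2 → C; chars CC.
Square (2°×1°, digits 0–9): 14.0953/2 → 7, 3.8657/1 → 3; chars 73.
Subsquare (5′×2.5′, letters a–x): 0.0953/0.0833333 → 1 → b, 0.8657/0.0416667 → 20 → u; chars bu.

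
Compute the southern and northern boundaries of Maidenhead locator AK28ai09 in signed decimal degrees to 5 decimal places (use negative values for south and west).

Field A=0, K=10: +0·20° lon, +10·10° lat → SW at lon -180°, lat 10°.
Square 2, 8: +2·2° lon, +8·1° lat → SW at lon -176°, lat 18°.
Subsquare a=0, i=8: +0·0.0833333° lon, +8·0.0416667° lat → SW at lon -176°, lat 18.3333°.
Extended square 0, 9: +0·0.00833333° lon, +9·0.00416667° lat → SW at lon -176°, lat 18.3708°.
Cell spans 0.00833333° lon × 0.00416667° lat.
south 18.37083, north 18.37500.

18.37083, 18.37500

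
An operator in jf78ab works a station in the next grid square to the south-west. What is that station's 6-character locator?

JF68xa

Longitude subsquare a = 0; −1 → -1, wraps to 23 = x, carry into square.
Longitude square 7; −1 → 6.
Latitude subsquare b = 1; −1 → 0 = a.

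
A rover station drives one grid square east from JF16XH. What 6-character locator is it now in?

JF26ah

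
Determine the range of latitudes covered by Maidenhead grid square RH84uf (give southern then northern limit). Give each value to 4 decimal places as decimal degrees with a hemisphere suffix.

15.7917° S, 15.7500° S

Field R=17, H=7: +17·20° lon, +7·10° lat → SW at lon 160°, lat -20°.
Square 8, 4: +8·2° lon, +4·1° lat → SW at lon 176°, lat -16°.
Subsquare u=20, f=5: +20·0.0833333° lon, +5·0.0416667° lat → SW at lon 177.667°, lat -15.7917°.
Cell spans 0.0833333° lon × 0.0416667° lat.
south 15.7917° S, north 15.7500° S.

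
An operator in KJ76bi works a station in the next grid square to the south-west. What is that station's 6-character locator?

KJ76ah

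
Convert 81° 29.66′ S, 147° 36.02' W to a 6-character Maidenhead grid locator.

BA68em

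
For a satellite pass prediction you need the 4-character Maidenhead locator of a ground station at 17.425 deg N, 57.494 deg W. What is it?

GK17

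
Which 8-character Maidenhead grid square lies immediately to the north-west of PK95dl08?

PK95cl99

Longitude extended square 0; −1 → -1, wraps to 9, carry into subsquare.
Longitude subsquare d = 3; −1 → 2 = c.
Latitude extended square 8; +1 → 9.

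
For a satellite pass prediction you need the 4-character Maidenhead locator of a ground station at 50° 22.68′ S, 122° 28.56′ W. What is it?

CD89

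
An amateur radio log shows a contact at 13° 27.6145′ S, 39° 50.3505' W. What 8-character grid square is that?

Add 180° to longitude and 90° to latitude: 140.16082, 76.53976.
Field: 140.16082/20 → 7 → H, 76.53976/10 → 7 → H; chars HH.
Square: 0.16082/2 → 0, 6.53976/1 → 6; chars 06.
Subsquare: 0.16082/0.0833333 → 1 → b, 0.53976/0.0416667 → 12 → m; chars bm.
Extended square: 0.07749/0.00833333 → 9, 0.03976/0.00416667 → 9; chars 99.

HH06bm99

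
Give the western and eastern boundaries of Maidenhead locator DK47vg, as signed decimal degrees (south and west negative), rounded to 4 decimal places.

-110.2500, -110.1667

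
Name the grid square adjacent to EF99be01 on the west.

EF99ae91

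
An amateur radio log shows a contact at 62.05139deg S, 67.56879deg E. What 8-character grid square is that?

Offset from 180°W / 90°S: lon 247.56879°, lat 27.94861°.
Field: lon ⌊247.56879/20⌋ = 12 → M; lat ⌊27.94861/10⌋ = 2 → C.
Square: lon ⌊7.56879/2⌋ = 3; lat ⌊7.94861/1⌋ = 7.
Subsquare: lon ⌊1.56879/0.0833333⌋ = 18 → s; lat ⌊0.94861/0.0416667⌋ = 22 → w.
Extended square: lon ⌊0.06879/0.00833333⌋ = 8; lat ⌊0.03194/0.00416667⌋ = 7.

MC37sw87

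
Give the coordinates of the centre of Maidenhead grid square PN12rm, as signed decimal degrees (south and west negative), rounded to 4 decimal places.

Field P=15, N=13: +15·20° lon, +13·10° lat → SW at lon 120°, lat 40°.
Square 1, 2: +1·2° lon, +2·1° lat → SW at lon 122°, lat 42°.
Subsquare r=17, m=12: +17·0.0833333° lon, +12·0.0416667° lat → SW at lon 123.417°, lat 42.5°.
Cell spans 0.0833333° lon × 0.0416667° lat. Centre is SW corner plus half of each.
latitude 42.5208, longitude 123.4583.

42.5208, 123.4583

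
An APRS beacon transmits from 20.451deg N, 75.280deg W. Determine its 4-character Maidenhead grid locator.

Offset from 180°W / 90°S: lon 104.72°, lat 110.45°.
Field: lon ⌊104.72/20⌋ = 5 → F; lat ⌊110.45/10⌋ = 11 → L.
Square: lon ⌊4.72/2⌋ = 2; lat ⌊0.45/1⌋ = 0.

FL20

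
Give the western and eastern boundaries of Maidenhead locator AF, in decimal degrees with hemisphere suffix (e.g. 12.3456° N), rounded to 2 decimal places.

Field A=0, F=5: +0·20° lon, +5·10° lat → SW at lon -180°, lat -40°.
Cell spans 20° lon × 10° lat.
west 180.00° W, east 160.00° W.

180.00° W, 160.00° W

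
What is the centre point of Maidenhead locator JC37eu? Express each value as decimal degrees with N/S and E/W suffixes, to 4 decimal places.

Field J=9, C=2: +9·20° lon, +2·10° lat → SW at lon 0°, lat -70°.
Square 3, 7: +3·2° lon, +7·1° lat → SW at lon 6°, lat -63°.
Subsquare e=4, u=20: +4·0.0833333° lon, +20·0.0416667° lat → SW at lon 6.33333°, lat -62.1667°.
Cell spans 0.0833333° lon × 0.0416667° lat. Centre is SW corner plus half of each.
latitude 62.1458° S, longitude 6.3750° E.

62.1458° S, 6.3750° E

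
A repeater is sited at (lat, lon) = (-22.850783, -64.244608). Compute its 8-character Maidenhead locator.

FG77vd05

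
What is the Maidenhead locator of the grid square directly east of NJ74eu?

Longitude subsquare e = 4; +1 → 5 = f.
The latitude characters are unchanged.

NJ74fu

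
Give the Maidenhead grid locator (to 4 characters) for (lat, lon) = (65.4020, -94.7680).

EP25

Add 180° to longitude and 90° to latitude: 85.23, 155.40.
Field: lon ⌊85.23/20⌋ = 4 → E; lat ⌊155.40/10⌋ = 15 → P.
Square: lon ⌊5.23/2⌋ = 2; lat ⌊5.40/1⌋ = 5.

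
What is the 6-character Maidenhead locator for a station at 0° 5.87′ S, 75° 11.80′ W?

FI29jv

Add 180° to longitude and 90° to latitude: 104.8033, 89.9022.
Field: 104.8033/20 → 5 → F, 89.9022/10 → 8 → I; chars FI.
Square: 4.8033/2 → 2, 9.9022/1 → 9; chars 29.
Subsquare: 0.8033/0.0833333 → 9 → j, 0.9022/0.0416667 → 21 → v; chars jv.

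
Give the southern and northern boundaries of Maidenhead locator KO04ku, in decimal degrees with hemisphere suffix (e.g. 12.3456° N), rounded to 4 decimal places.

54.8333° N, 54.8750° N

Field K=10, O=14: +10·20° lon, +14·10° lat → SW at lon 20°, lat 50°.
Square 0, 4: +0·2° lon, +4·1° lat → SW at lon 20°, lat 54°.
Subsquare k=10, u=20: +10·0.0833333° lon, +20·0.0416667° lat → SW at lon 20.8333°, lat 54.8333°.
Cell spans 0.0833333° lon × 0.0416667° lat.
south 54.8333° N, north 54.8750° N.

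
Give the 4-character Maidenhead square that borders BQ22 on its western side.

BQ12

Longitude square 2; −1 → 1.
The latitude characters are unchanged.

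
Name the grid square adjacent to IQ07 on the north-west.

Longitude square 0; −1 → -1, wraps to 9, carry into field.
Longitude field I = 8; −1 → 7 = H.
Latitude square 7; +1 → 8.

HQ98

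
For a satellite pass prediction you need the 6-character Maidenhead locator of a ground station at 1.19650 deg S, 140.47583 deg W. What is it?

BI98st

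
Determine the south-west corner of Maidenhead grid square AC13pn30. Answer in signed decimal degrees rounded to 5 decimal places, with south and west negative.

Field A=0, C=2: +0·20° lon, +2·10° lat → SW at lon -180°, lat -70°.
Square 1, 3: +1·2° lon, +3·1° lat → SW at lon -178°, lat -67°.
Subsquare p=15, n=13: +15·0.0833333° lon, +13·0.0416667° lat → SW at lon -176.75°, lat -66.4583°.
Extended square 3, 0: +3·0.00833333° lon, +0·0.00416667° lat → SW at lon -176.725°, lat -66.4583°.
latitude -66.45833, longitude -176.72500.

-66.45833, -176.72500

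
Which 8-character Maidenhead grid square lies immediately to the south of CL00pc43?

CL00pc42

Latitude extended square 3; −1 → 2.
The longitude characters are unchanged.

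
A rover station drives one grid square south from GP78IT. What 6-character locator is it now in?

GP78is

Latitude subsquare t = 19; −1 → 18 = s.
The longitude characters are unchanged.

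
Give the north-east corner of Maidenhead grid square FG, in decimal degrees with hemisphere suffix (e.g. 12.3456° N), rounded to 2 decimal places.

Field F=5, G=6: +5·20° lon, +6·10° lat → SW at lon -80°, lat -30°.
Cell spans 20° lon × 10° lat. NE corner is SW corner plus one full cell.
latitude 20.00° S, longitude 60.00° W.

20.00° S, 60.00° W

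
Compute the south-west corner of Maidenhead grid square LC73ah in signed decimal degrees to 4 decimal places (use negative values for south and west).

-66.7083, 54.0000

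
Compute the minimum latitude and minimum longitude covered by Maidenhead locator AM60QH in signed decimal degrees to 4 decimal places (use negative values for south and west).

Field A=0, M=12: +0·20° lon, +12·10° lat → SW at lon -180°, lat 30°.
Square 6, 0: +6·2° lon, +0·1° lat → SW at lon -168°, lat 30°.
Subsquare q=16, h=7: +16·0.0833333° lon, +7·0.0416667° lat → SW at lon -166.667°, lat 30.2917°.
latitude 30.2917, longitude -166.6667.

30.2917, -166.6667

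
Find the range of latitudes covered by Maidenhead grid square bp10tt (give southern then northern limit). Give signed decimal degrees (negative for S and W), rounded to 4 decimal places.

60.7917, 60.8333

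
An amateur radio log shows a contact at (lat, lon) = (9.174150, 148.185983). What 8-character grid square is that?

Add 180° to longitude and 90° to latitude: 328.18598, 99.17415.
Field: lon ⌊328.18598/20⌋ = 16 → Q; lat ⌊99.17415/10⌋ = 9 → J.
Square: lon ⌊8.18598/2⌋ = 4; lat ⌊9.17415/1⌋ = 9.
Subsquare: lon ⌊0.18598/0.0833333⌋ = 2 → c; lat ⌊0.17415/0.0416667⌋ = 4 → e.
Extended square: lon ⌊0.01932/0.00833333⌋ = 2; lat ⌊0.00748/0.00416667⌋ = 1.

QJ49ce21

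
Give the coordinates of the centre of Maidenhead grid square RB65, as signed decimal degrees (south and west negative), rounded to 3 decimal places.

Field R=17, B=1: +17·20° lon, +1·10° lat → SW at lon 160°, lat -80°.
Square 6, 5: +6·2° lon, +5·1° lat → SW at lon 172°, lat -75°.
Cell spans 2° lon × 1° lat. Centre is SW corner plus half of each.
latitude -74.500, longitude 173.000.

-74.500, 173.000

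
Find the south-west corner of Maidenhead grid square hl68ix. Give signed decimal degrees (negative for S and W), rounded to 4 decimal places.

Field H=7, L=11: +7·20° lon, +11·10° lat → SW at lon -40°, lat 20°.
Square 6, 8: +6·2° lon, +8·1° lat → SW at lon -28°, lat 28°.
Subsquare i=8, x=23: +8·0.0833333° lon, +23·0.0416667° lat → SW at lon -27.3333°, lat 28.9583°.
latitude 28.9583, longitude -27.3333.

28.9583, -27.3333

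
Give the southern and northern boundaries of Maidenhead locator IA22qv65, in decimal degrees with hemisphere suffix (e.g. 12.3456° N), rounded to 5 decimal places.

Field I=8, A=0: +8·20° lon, +0·10° lat → SW at lon -20°, lat -90°.
Square 2, 2: +2·2° lon, +2·1° lat → SW at lon -16°, lat -88°.
Subsquare q=16, v=21: +16·0.0833333° lon, +21·0.0416667° lat → SW at lon -14.6667°, lat -87.125°.
Extended square 6, 5: +6·0.00833333° lon, +5·0.00416667° lat → SW at lon -14.6167°, lat -87.1042°.
Cell spans 0.00833333° lon × 0.00416667° lat.
south 87.10417° S, north 87.10000° S.

87.10417° S, 87.10000° S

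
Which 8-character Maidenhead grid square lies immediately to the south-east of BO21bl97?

BO21cl06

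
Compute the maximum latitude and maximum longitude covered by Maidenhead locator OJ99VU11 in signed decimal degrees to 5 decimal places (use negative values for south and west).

9.84167, 119.76667

Field O=14, J=9: +14·20° lon, +9·10° lat → SW at lon 100°, lat 0°.
Square 9, 9: +9·2° lon, +9·1° lat → SW at lon 118°, lat 9°.
Subsquare v=21, u=20: +21·0.0833333° lon, +20·0.0416667° lat → SW at lon 119.75°, lat 9.83333°.
Extended square 1, 1: +1·0.00833333° lon, +1·0.00416667° lat → SW at lon 119.758°, lat 9.8375°.
Cell spans 0.00833333° lon × 0.00416667° lat. NE corner is SW corner plus one full cell.
latitude 9.84167, longitude 119.76667.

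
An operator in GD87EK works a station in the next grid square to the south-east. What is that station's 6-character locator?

Longitude subsquare e = 4; +1 → 5 = f.
Latitude subsquare k = 10; −1 → 9 = j.

GD87fj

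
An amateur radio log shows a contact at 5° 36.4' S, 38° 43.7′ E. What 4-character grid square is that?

KI94

Offset from 180°W / 90°S: lon 218.73°, lat 84.39°.
Field (20°×10°, letters A–R): lon ⌊218.73/20⌋ = 10 → K; lat ⌊84.39/10⌋ = 8 → I.
Square (2°×1°, digits 0–9): lon ⌊18.73/2⌋ = 9; lat ⌊4.39/1⌋ = 4.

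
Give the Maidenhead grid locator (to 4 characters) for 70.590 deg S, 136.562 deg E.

Shift to the Maidenhead origin (180°W, 90°S): lon 316.56, lat 19.41.
Field: lon ⌊316.56/20⌋ = 15 → P; lat ⌊19.41/10⌋ = 1 → B.
Square: lon ⌊16.56/2⌋ = 8; lat ⌊9.41/1⌋ = 9.

PB89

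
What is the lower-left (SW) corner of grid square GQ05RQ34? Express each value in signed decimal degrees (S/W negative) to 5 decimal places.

Field G=6, Q=16: +6·20° lon, +16·10° lat → SW at lon -60°, lat 70°.
Square 0, 5: +0·2° lon, +5·1° lat → SW at lon -60°, lat 75°.
Subsquare r=17, q=16: +17·0.0833333° lon, +16·0.0416667° lat → SW at lon -58.5833°, lat 75.6667°.
Extended square 3, 4: +3·0.00833333° lon, +4·0.00416667° lat → SW at lon -58.5583°, lat 75.6833°.
latitude 75.68333, longitude -58.55833.

75.68333, -58.55833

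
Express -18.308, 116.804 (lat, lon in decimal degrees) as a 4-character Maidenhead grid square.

OH81

Offset from 180°W / 90°S: lon 296.80°, lat 71.69°.
Field (20°×10°, letters A–R): 296.80/20 → 14 → O, 71.69/10 → 7 → H; chars OH.
Square (2°×1°, digits 0–9): 16.80/2 → 8, 1.69/1 → 1; chars 81.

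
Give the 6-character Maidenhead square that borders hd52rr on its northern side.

HD52rs

Latitude subsquare r = 17; +1 → 18 = s.
The longitude characters are unchanged.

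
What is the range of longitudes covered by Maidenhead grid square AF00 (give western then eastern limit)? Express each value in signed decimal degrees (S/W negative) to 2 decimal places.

-180.00, -178.00

Field A=0, F=5: +0·20° lon, +5·10° lat → SW at lon -180°, lat -40°.
Square 0, 0: +0·2° lon, +0·1° lat → SW at lon -180°, lat -40°.
Cell spans 2° lon × 1° lat.
west -180.00, east -178.00.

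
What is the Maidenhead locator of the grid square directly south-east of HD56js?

HD56kr

Longitude subsquare j = 9; +1 → 10 = k.
Latitude subsquare s = 18; −1 → 17 = r.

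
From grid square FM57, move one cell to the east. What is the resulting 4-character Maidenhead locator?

Longitude square 5; +1 → 6.
The latitude characters are unchanged.

FM67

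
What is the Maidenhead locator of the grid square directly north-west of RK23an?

Longitude subsquare a = 0; −1 → -1, wraps to 23 = x, carry into square.
Longitude square 2; −1 → 1.
Latitude subsquare n = 13; +1 → 14 = o.

RK13xo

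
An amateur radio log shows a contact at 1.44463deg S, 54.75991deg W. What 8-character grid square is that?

Add 180° to longitude and 90° to latitude: 125.24009, 88.55537.
Field (20°×10°, letters A–R): lon ⌊125.24009/20⌋ = 6 → G; lat ⌊88.55537/10⌋ = 8 → I.
Square (2°×1°, digits 0–9): lon ⌊5.24009/2⌋ = 2; lat ⌊8.55537/1⌋ = 8.
Subsquare (5′×2.5′, letters a–x): lon ⌊1.24009/0.0833333⌋ = 14 → o; lat ⌊0.55537/0.0416667⌋ = 13 → n.
Extended square (30″×15″, digits 0–9): lon ⌊0.07342/0.00833333⌋ = 8; lat ⌊0.01370/0.00416667⌋ = 3.

GI28on83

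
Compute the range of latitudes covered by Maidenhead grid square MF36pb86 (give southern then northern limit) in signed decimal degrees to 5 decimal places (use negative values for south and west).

Field M=12, F=5: +12·20° lon, +5·10° lat → SW at lon 60°, lat -40°.
Square 3, 6: +3·2° lon, +6·1° lat → SW at lon 66°, lat -34°.
Subsquare p=15, b=1: +15·0.0833333° lon, +1·0.0416667° lat → SW at lon 67.25°, lat -33.9583°.
Extended square 8, 6: +8·0.00833333° lon, +6·0.00416667° lat → SW at lon 67.3167°, lat -33.9333°.
Cell spans 0.00833333° lon × 0.00416667° lat.
south -33.93333, north -33.92917.

-33.93333, -33.92917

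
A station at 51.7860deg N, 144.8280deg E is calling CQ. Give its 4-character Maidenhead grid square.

QO21

Shift to the Maidenhead origin (180°W, 90°S): lon 324.83, lat 141.79.
Field: 324.83/20 → 16 → Q, 141.79/10 → 14 → O; chars QO.
Square: 4.83/2 → 2, 1.79/1 → 1; chars 21.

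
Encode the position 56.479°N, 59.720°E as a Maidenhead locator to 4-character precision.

LO96

Add 180° to longitude and 90° to latitude: 239.72, 146.48.
Field (20°×10°, letters A–R): lon ⌊239.72/20⌋ = 11 → L; lat ⌊146.48/10⌋ = 14 → O.
Square (2°×1°, digits 0–9): lon ⌊19.72/2⌋ = 9; lat ⌊6.48/1⌋ = 6.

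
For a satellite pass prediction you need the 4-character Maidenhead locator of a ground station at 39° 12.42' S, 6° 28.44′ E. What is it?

JF30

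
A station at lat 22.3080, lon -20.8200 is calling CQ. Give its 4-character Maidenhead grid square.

HL92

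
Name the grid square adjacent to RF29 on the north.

Latitude square 9; +1 → 10, wraps to 0, carry into field.
Latitude field F = 5; +1 → 6 = G.
The longitude characters are unchanged.

RG20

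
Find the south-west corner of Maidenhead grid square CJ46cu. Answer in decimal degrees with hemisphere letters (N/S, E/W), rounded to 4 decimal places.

6.8333° N, 131.8333° W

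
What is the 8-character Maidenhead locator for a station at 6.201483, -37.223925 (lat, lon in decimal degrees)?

HJ16je38

Add 180° to longitude and 90° to latitude: 142.77607, 96.20148.
Field: lon ⌊142.77607/20⌋ = 7 → H; lat ⌊96.20148/10⌋ = 9 → J.
Square: lon ⌊2.77607/2⌋ = 1; lat ⌊6.20148/1⌋ = 6.
Subsquare: lon ⌊0.77607/0.0833333⌋ = 9 → j; lat ⌊0.20148/0.0416667⌋ = 4 → e.
Extended square: lon ⌊0.02607/0.00833333⌋ = 3; lat ⌊0.03482/0.00416667⌋ = 8.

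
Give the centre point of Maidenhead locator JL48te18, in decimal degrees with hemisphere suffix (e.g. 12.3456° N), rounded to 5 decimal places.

Field J=9, L=11: +9·20° lon, +11·10° lat → SW at lon 0°, lat 20°.
Square 4, 8: +4·2° lon, +8·1° lat → SW at lon 8°, lat 28°.
Subsquare t=19, e=4: +19·0.0833333° lon, +4·0.0416667° lat → SW at lon 9.58333°, lat 28.1667°.
Extended square 1, 8: +1·0.00833333° lon, +8·0.00416667° lat → SW at lon 9.59167°, lat 28.2°.
Cell spans 0.00833333° lon × 0.00416667° lat. Centre is SW corner plus half of each.
latitude 28.20208° N, longitude 9.59583° E.

28.20208° N, 9.59583° E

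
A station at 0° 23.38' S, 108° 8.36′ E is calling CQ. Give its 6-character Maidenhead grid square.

Offset from 180°W / 90°S: lon 288.1393°, lat 89.6103°.
Field: 288.1393/20 → 14 → O, 89.6103/10 → 8 → I; chars OI.
Square: 8.1393/2 → 4, 9.6103/1 → 9; chars 49.
Subsquare: 0.1393/0.0833333 → 1 → b, 0.6103/0.0416667 → 14 → o; chars bo.

OI49bo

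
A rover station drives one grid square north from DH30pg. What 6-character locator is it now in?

DH30ph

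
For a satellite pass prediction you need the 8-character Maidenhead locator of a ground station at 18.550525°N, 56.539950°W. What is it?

GK18rn52

Add 180° to longitude and 90° to latitude: 123.46005, 108.55052.
Field: lon ⌊123.46005/20⌋ = 6 → G; lat ⌊108.55052/10⌋ = 10 → K.
Square: lon ⌊3.46005/2⌋ = 1; lat ⌊8.55052/1⌋ = 8.
Subsquare: lon ⌊1.46005/0.0833333⌋ = 17 → r; lat ⌊0.55052/0.0416667⌋ = 13 → n.
Extended square: lon ⌊0.04338/0.00833333⌋ = 5; lat ⌊0.00886/0.00416667⌋ = 2.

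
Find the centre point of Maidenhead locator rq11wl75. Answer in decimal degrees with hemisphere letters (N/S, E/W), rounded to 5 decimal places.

Field R=17, Q=16: +17·20° lon, +16·10° lat → SW at lon 160°, lat 70°.
Square 1, 1: +1·2° lon, +1·1° lat → SW at lon 162°, lat 71°.
Subsquare w=22, l=11: +22·0.0833333° lon, +11·0.0416667° lat → SW at lon 163.833°, lat 71.4583°.
Extended square 7, 5: +7·0.00833333° lon, +5·0.00416667° lat → SW at lon 163.892°, lat 71.4792°.
Cell spans 0.00833333° lon × 0.00416667° lat. Centre is SW corner plus half of each.
latitude 71.48125° N, longitude 163.89583° E.

71.48125° N, 163.89583° E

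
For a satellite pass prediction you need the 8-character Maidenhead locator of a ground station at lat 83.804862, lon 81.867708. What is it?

NR03wt43

Add 180° to longitude and 90° to latitude: 261.86771, 173.80486.
Field: lon ⌊261.86771/20⌋ = 13 → N; lat ⌊173.80486/10⌋ = 17 → R.
Square: lon ⌊1.86771/2⌋ = 0; lat ⌊3.80486/1⌋ = 3.
Subsquare: lon ⌊1.86771/0.0833333⌋ = 22 → w; lat ⌊0.80486/0.0416667⌋ = 19 → t.
Extended square: lon ⌊0.03437/0.00833333⌋ = 4; lat ⌊0.01320/0.00416667⌋ = 3.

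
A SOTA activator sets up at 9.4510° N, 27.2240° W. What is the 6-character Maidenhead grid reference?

HJ69jk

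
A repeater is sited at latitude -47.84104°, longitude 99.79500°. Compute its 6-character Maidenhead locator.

NE92vd

Offset from 180°W / 90°S: lon 279.7950°, lat 42.1590°.
Field (20°×10°, letters A–R): 279.7950/20 → 13 → N, 42.1590/10 → 4 → E; chars NE.
Square (2°×1°, digits 0–9): 19.7950/2 → 9, 2.1590/1 → 2; chars 92.
Subsquare (5′×2.5′, letters a–x): 1.7950/0.0833333 → 21 → v, 0.1590/0.0416667 → 3 → d; chars vd.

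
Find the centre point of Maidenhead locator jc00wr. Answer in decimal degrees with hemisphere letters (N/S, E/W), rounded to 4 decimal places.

69.2708° S, 1.8750° E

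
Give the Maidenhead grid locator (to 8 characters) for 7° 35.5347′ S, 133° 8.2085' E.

PI62nj67

Add 180° to longitude and 90° to latitude: 313.13681, 82.40775.
Field: 313.13681/20 → 15 → P, 82.40775/10 → 8 → I; chars PI.
Square: 13.13681/2 → 6, 2.40775/1 → 2; chars 62.
Subsquare: 1.13681/0.0833333 → 13 → n, 0.40775/0.0416667 → 9 → j; chars nj.
Extended square: 0.05347/0.00833333 → 6, 0.03275/0.00416667 → 7; chars 67.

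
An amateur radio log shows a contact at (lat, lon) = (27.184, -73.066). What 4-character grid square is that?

FL37

Offset from 180°W / 90°S: lon 106.93°, lat 117.18°.
Field (20°×10°, letters A–R): 106.93/20 → 5 → F, 117.18/10 → 11 → L; chars FL.
Square (2°×1°, digits 0–9): 6.93/2 → 3, 7.18/1 → 7; chars 37.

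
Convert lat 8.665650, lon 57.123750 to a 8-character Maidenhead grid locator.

LJ88np49

Add 180° to longitude and 90° to latitude: 237.12375, 98.66565.
Field: 237.12375/20 → 11 → L, 98.66565/10 → 9 → J; chars LJ.
Square: 17.12375/2 → 8, 8.66565/1 → 8; chars 88.
Subsquare: 1.12375/0.0833333 → 13 → n, 0.66565/0.0416667 → 15 → p; chars np.
Extended square: 0.04042/0.00833333 → 4, 0.04065/0.00416667 → 9; chars 49.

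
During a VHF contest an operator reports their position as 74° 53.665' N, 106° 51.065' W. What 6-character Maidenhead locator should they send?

Shift to the Maidenhead origin (180°W, 90°S): lon 73.1489, lat 164.8944.
Field: 73.1489/20 → 3 → D, 164.8944/10 → 16 → Q; chars DQ.
Square: 13.1489/2 → 6, 4.8944/1 → 4; chars 64.
Subsquare: 1.1489/0.0833333 → 13 → n, 0.8944/0.0416667 → 21 → v; chars nv.

DQ64nv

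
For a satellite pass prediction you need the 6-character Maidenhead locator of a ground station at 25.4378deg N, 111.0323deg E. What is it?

OL55mk

Shift to the Maidenhead origin (180°W, 90°S): lon 291.0323, lat 115.4378.
Field: 291.0323/20 → 14 → O, 115.4378/10 → 11 → L; chars OL.
Square: 11.0323/2 → 5, 5.4378/1 → 5; chars 55.
Subsquare: 1.0323/0.0833333 → 12 → m, 0.4378/0.0416667 → 10 → k; chars mk.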